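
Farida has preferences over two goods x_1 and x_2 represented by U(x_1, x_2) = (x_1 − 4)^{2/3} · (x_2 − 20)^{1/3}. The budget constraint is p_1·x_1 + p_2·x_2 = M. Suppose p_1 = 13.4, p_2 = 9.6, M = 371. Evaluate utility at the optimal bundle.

V = 5.534

MRS = 2·(x_2−20)/(x_1−4). Tangency with p_1/p_2 gives x_2−20 = (1/2)·(p_1/p_2)·(x_1−4).
After buying the subsistence bundle (4, 20), a share 2/3 of the remaining income goes to x_1: x_1* = 4 + 2/3·(M − 4p_1 − 20p_2)/p_1.
Discretionary income = 371 − 4·13.4 − 20·9.6 = 125.4; x_1* = 4 + 2/3·125.4/13.4 = 10.2388; x_2* = 20 + 1/3·125.4/9.6 = 24.3542.
Utility at the optimum: U(10.2388, 24.3542) = 5.534.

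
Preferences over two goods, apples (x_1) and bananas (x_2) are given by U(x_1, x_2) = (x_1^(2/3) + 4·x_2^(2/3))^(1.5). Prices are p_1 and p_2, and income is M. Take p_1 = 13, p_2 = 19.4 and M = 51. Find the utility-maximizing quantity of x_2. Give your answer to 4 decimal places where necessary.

x_2* = 2.5405

From the CES first-order condition, (1/4)·(x_2/x_1)^(1/3) = p_1/p_2.
Solve for the ratio: x_2/x_1 = [4·p_1/p_2]^(3).
With the ratio pinned down, the budget gives x_1* = M/(p_1 + p_2·(x_2/x_1)) and x_2* = (x_2/x_1)·x_1*.
Numerically x_2/x_1 = 19.257719, so x_1* = 51/(13 + 19.4·19.257719) = 0.1319 and x_2* = 19.257719·0.1319 = 2.5405.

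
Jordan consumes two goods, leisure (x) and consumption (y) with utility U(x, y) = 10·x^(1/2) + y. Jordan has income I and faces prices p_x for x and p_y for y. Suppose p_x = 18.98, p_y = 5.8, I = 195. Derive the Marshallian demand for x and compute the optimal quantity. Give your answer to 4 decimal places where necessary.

Utility is quasi-linear in y; the FOC for x is 5/√x = p_x/p_y.
Solve: √x = 5·p_y/p_x, so x*(p_x,p_y) = (5·p_y/p_x)², and y* = (I − p_x·x*)/p_y.
Plugging in: x* = (5·5.8/18.98)² = 2.3346.

x* = 2.3346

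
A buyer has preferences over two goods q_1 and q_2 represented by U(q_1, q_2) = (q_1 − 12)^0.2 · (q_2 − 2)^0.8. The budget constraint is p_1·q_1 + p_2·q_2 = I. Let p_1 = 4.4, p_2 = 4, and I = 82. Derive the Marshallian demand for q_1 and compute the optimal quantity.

q_1* = 12.9636

MRS = (1/4)·(q_2−2)/(q_1−12). Tangency with p_1/p_2 gives q_2−2 = 4·(p_1/p_2)·(q_1−12).
After buying the subsistence bundle (12, 2), a share 0.2 of the remaining income goes to q_1: q_1* = 12 + 0.2·(I − 12p_1 − 2p_2)/p_1.
Discretionary income = 82 − 12·4.4 − 2·4 = 21.2; q_1* = 12 + 0.2·21.2/4.4 = 12.9636.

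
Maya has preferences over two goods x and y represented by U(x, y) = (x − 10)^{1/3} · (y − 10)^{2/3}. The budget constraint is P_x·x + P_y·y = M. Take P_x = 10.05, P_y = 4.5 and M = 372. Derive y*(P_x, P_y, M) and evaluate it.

y* = 43.5556

Substituting into the budget: x* = 10 + 1/3·(M − 10·P_x − 10·P_y)/P_x, and y* = 10 + 2/3·(…)/P_y.
Discretionary income = 372 − 10·10.05 − 10·4.5 = 226.5; y* = 10 + 2/3·226.5/4.5 = 43.5556.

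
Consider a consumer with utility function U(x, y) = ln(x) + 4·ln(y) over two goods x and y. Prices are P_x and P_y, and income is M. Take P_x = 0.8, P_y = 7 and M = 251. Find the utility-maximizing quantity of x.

x* = 62.75

Tangency: MRS = (1/4)·y/x = P_x/P_y.
So P_y·y = 4·P_x·x; combined with the budget, a share 0.2 of income goes to x.
Demand: x*(P_x,P_y,M) = 0.2·M/P_x and y* = 0.8·M/P_y.
At P_x=0.8, P_y=7, M=251: x* = 0.2·251/0.8 = 62.75.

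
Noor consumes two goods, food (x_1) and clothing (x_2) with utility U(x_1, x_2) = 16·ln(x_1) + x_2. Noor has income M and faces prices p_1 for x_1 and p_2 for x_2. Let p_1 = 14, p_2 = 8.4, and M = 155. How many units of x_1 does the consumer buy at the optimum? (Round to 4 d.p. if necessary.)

x_1* = 9.6

Set MRS = p_1/p_2: (16/x_1)/1 = p_1/p_2.
So x_1*(p_1,p_2) = 16·p_2/p_1, independent of income; and x_2* = (M − 16·p_2)/p_2.
At the given prices: x_1* = 16·8.4/14 = 9.6.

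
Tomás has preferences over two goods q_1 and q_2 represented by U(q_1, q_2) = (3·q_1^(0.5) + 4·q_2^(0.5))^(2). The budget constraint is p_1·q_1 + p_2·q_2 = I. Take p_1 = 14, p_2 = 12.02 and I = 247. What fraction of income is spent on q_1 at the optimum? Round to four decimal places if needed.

MU_q_1 ∝ 3·q_1^(-0.5), MU_q_2 ∝ 4·q_2^(-0.5), so MRS = (3/4)·(q_2/q_1)^(0.5) = p_1/p_2.
Solve for the ratio: q_2/q_1 = [(4/3)·p_1/p_2]^(2).
Substitute q_2 = (q_2/q_1)·q_1 into the budget: q_1* = I/(p_1 + p_2·(q_2/q_1)).
Numerically q_2/q_1 = 2.411707, so q_1* = 247/(14 + 12.02·2.411707) = 5.7457 and q_2* = 2.411707·5.7457 = 13.8569.
Expenditure on q_1: 14·5.7457 = 80.4397; share = 0.3257.

share on q_1 = 0.3257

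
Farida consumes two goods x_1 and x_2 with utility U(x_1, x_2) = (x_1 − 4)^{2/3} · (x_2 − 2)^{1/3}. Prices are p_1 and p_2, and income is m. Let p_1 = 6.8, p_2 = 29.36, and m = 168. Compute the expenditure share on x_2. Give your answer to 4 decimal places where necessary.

Let x_1' = x_1−4, x_2' = x_2−2. MRS = 2·x_2'/x_1' = p_1/p_2.
After buying the subsistence bundle (4, 2), a share 2/3 of the remaining income goes to x_1: x_1* = 4 + 2/3·(m − 4p_1 − 2p_2)/p_1.
Discretionary income = 168 − 4·6.8 − 2·29.36 = 82.08; x_1* = 4 + 2/3·82.08/6.8 = 12.0471; x_2* = 2 + 1/3·82.08/29.36 = 2.9319.
Expenditure on x_2: 29.36·2.9319 = 86.08; share = 0.5124.

share on x_2 = 0.5124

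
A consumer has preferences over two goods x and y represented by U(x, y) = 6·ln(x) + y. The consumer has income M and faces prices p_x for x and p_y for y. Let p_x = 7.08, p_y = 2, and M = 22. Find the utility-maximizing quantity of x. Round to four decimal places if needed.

Set MRS = p_x/p_y: (6/x)/1 = p_x/p_y.
So x*(p_x,p_y) = 6·p_y/p_x, independent of income; and y* = (M − 6·p_y)/p_y.
At the given prices: x* = 6·2/7.08 = 1.6949.

x* = 1.6949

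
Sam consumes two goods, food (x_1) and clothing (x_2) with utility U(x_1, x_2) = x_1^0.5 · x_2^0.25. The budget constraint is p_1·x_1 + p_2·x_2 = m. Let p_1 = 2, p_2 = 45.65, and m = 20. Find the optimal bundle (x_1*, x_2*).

Demand: x_1*(p_1,p_2,m) = 2/3·m/p_1 and x_2* = 1/3·m/p_2.
At p_1=2, p_2=45.65, m=20: x_1* = 2/3·20/2 = 6.6667, x_2* = 0.146.

x_1* = 6.6667, x_2* = 0.146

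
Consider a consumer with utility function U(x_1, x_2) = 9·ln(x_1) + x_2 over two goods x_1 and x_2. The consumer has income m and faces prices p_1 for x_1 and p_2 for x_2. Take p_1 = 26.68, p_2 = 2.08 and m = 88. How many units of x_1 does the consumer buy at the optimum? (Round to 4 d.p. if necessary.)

x_1* = 0.7016

MU_x_1 = 9/x_1, MU_x_2 = 1. Tangency: 9/x_1 = p_1/p_2.
So x_1*(p_1,p_2) = 9·p_2/p_1, independent of income; and x_2* = (m − 9·p_2)/p_2.
At the given prices: x_1* = 9·2.08/26.68 = 0.7016.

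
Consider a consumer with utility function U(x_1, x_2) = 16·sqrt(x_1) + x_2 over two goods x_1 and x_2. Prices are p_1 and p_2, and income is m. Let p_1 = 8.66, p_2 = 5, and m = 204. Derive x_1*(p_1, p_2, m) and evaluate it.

x_1* = 21.3346

Set MRS = p_1/p_2: 8·x_1^(−1/2) = p_1/p_2.
Solve: √x_1 = 8·p_2/p_1, so x_1*(p_1,p_2) = (8·p_2/p_1)², and x_2* = (m − p_1·x_1*)/p_2.
Plugging in: x_1* = (8·5/8.66)² = 21.3346.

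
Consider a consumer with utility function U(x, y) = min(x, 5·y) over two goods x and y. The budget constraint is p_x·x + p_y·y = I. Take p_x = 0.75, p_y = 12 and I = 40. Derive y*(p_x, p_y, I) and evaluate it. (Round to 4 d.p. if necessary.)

y* = 2.5397

Demand: x*(p_x,p_y,I) = 5·I/(5·p_x + p_y), y* = I/(5·p_x + p_y).
Here 5·0.75 + 12 = 15.75, giving y* = 2.5397.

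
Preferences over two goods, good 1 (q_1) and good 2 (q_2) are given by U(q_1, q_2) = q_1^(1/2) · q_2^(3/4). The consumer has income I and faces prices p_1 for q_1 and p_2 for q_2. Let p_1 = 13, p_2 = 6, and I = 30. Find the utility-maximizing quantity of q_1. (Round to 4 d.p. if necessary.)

q_1* = 0.9231

At p_1=13, p_2=6, I=30: q_1* = 0.4·30/13 = 0.9231.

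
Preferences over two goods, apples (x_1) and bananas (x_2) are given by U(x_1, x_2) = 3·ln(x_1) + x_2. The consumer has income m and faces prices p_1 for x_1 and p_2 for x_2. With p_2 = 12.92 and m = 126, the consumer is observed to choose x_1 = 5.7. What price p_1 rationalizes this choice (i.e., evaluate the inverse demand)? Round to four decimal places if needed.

MU_x_1 = 3/x_1, MU_x_2 = 1. Tangency: 3/x_1 = p_1/p_2.
So x_1*(p_1,p_2) = 3·p_2/p_1, independent of income; and x_2* = (m − 3·p_2)/p_2.
Set x_1* = 5.7 in the demand function and solve for p_1: p_1 = 6.8.

p_1 = 6.8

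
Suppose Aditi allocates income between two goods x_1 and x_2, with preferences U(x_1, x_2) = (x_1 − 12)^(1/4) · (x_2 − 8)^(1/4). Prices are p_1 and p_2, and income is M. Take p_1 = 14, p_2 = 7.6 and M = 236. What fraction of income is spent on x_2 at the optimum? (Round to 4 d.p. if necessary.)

This is Cobb-Douglas in (x_1−12, x_2−8): tangency gives 0.25·p_2·(x_2−8) = 0.25·p_1·(x_1−12).
Substituting into the budget: x_1* = 12 + 0.5·(M − 12·p_1 − 8·p_2)/p_1, and x_2* = 8 + 0.5·(…)/p_2.
Discretionary income = 236 − 12·14 − 8·7.6 = 7.2; x_1* = 12 + 0.5·7.2/14 = 12.2571; x_2* = 8 + 0.5·7.2/7.6 = 8.4737.
Expenditure on x_2: 7.6·8.4737 = 64.4; share = 0.2729.

share on x_2 = 0.2729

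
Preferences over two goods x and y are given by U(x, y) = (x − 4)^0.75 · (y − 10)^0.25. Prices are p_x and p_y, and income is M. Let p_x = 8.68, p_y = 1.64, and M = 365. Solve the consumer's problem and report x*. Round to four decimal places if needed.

x* = 31.121

Substituting into the budget: x* = 4 + 0.75·(M − 4·p_x − 10·p_y)/p_x, and y* = 10 + 0.25·(…)/p_y.
Discretionary income = 365 − 4·8.68 − 10·1.64 = 313.88; x* = 4 + 0.75·313.88/8.68 = 31.121.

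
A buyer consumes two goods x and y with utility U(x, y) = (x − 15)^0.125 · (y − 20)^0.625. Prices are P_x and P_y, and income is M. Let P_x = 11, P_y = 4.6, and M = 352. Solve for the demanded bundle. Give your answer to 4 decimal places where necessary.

x* = 16.4394, y* = 37.2101

This is Cobb-Douglas in (x−15, y−20): tangency gives 0.125·P_y·(y−20) = 0.625·P_x·(x−15).
After buying the subsistence bundle (15, 20), a share 1/6 of the remaining income goes to x: x* = 15 + 1/6·(M − 15P_x − 20P_y)/P_x.
Discretionary income = 352 − 15·11 − 20·4.6 = 95; x* = 15 + 1/6·95/11 = 16.4394; y* = 20 + 5/6·95/4.6 = 37.2101.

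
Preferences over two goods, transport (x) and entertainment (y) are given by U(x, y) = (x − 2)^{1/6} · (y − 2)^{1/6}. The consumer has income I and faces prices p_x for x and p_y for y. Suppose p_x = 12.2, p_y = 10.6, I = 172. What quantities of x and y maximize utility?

This is Cobb-Douglas in (x−2, y−2): tangency gives 1/6·p_y·(y−2) = 1/6·p_x·(x−2).
Substituting into the budget: x* = 2 + 0.5·(I − 2·p_x − 2·p_y)/p_x, and y* = 2 + 0.5·(…)/p_y.
Discretionary income = 172 − 2·12.2 − 2·10.6 = 126.4; x* = 2 + 0.5·126.4/12.2 = 7.1803; y* = 2 + 0.5·126.4/10.6 = 7.9623.

x* = 7.1803, y* = 7.9623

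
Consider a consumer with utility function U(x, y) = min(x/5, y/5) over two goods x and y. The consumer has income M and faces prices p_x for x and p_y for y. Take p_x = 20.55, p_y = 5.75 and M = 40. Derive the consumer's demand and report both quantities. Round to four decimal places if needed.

x* = 1.5209, y* = 1.5209

Leontief preferences: the optimum is at the kink where x/5 = y/5, i.e. y = x.
Budget: p_x·x + p_y·x = M, so (5·p_x + 5·p_y)·x = 5·M.
Demand: x*(p_x,p_y,M) = 5·M/(5·p_x + 5·p_y), y* = 5·M/(5·p_x + 5·p_y).
Here 5·20.55 + 5·5.75 = 131.5, giving x* = 1.5209 and y* = 1.5209.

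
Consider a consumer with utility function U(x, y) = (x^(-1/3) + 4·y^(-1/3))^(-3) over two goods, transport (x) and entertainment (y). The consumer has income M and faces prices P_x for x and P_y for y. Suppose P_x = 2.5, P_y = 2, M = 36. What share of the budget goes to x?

MU_x ∝ x^(-4/3), MU_y ∝ 4·y^(-4/3), so MRS = (1/4)·(y/x)^(4/3) = P_x/P_y.
Hence y/x = (4·P_x/P_y)^(1/(4/3)), i.e. raised to the 0.75 power.
With the ratio pinned down, the budget gives x* = M/(P_x + P_y·(y/x)) and y* = (y/x)·x*.
Numerically y/x = 3.343702, so x* = 36/(2.5 + 2·3.343702) = 3.9184 and y* = 3.343702·3.9184 = 13.102.
Expenditure on x: 2.5·3.9184 = 9.796; share = 0.2721.

share on x = 0.2721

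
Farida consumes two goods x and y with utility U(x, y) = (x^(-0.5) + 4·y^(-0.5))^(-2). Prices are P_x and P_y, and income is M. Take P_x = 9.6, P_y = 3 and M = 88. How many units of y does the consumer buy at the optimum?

MU_x ∝ x^(-1.5), MU_y ∝ 4·y^(-1.5), so MRS = (1/4)·(y/x)^(1.5) = P_x/P_y.
Solve for the ratio: y/x = [4·P_x/P_y]^(2/3).
Substitute y = (y/x)·x into the budget: x* = M/(P_x + P_y·(y/x)).
Numerically y/x = 5.471923, so x* = 88/(9.6 + 3·5.471923) = 3.3826 and y* = 5.471923·3.3826 = 18.5091.

y* = 18.5091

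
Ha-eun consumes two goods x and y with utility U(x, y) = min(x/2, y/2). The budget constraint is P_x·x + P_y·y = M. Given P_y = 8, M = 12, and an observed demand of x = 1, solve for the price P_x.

P_x = 4

With perfect complements, no substitution: consume in ratio x:y = 2:2.
Budget: P_x·x + P_y·x = M, so (2·P_x + 2·P_y)·x = 2·M.
Demand: x*(P_x,P_y,M) = 2·M/(2·P_x + 2·P_y), y* = 2·M/(2·P_x + 2·P_y).
Set x* = 1 in the demand function and solve for P_x: P_x = 4.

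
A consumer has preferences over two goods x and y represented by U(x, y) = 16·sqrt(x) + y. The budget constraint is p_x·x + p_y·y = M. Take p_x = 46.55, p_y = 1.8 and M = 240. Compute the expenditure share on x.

share on x = 0.0186

MU_x = 8/√x, MU_y = 1. Tangency: 8/√x = p_x/p_y.
Thus x* = (8·p_y/p_x)² — independent of M — with the rest of income spent on y.
Plugging in: x* = (8·1.8/46.55)² = 0.0957, y* = 130.8586.
Expenditure on x: 46.55·0.0957 = 4.4546; share = 0.0186.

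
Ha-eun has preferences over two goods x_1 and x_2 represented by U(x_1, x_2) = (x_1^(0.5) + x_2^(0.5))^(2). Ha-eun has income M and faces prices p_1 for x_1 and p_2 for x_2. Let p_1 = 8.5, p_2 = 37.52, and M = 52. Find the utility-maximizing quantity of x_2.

x_2* = 0.256

MRS = MU_x_1/MU_x_2 = (x_2/x_1)^(0.5). Set equal to p_1/p_2.
Solve for the ratio: x_2/x_1 = [p_1/p_2]^(2).
Substitute x_2 = (x_2/x_1)·x_1 into the budget: x_1* = M/(p_1 + p_2·(x_2/x_1)).
Numerically x_2/x_1 = 0.051323, so x_1* = 52/(8.5 + 37.52·0.051323) = 4.9877 and x_2* = 0.051323·4.9877 = 0.256.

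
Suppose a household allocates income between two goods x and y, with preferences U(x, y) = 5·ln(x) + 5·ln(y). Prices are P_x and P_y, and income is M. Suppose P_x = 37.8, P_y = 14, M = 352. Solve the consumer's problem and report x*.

The MRS is y/x. Set MRS = P_x/P_y.
So 5·P_y·y = 5·P_x·x; combined with the budget, a share 0.5 of income goes to x.
Demand: x*(P_x,P_y,M) = 0.5·M/P_x and y* = 0.5·M/P_y.
At P_x=37.8, P_y=14, M=352: x* = 0.5·352/37.8 = 4.6561.

x* = 4.6561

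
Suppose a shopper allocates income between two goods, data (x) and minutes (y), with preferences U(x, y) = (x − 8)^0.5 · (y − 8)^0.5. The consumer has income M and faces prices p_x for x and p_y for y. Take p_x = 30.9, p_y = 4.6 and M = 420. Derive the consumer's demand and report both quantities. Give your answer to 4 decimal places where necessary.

x* = 10.2006, y* = 22.7826

Substituting into the budget: x* = 8 + 0.5·(M − 8·p_x − 8·p_y)/p_x, and y* = 8 + 0.5·(…)/p_y.
Discretionary income = 420 − 8·30.9 − 8·4.6 = 136; x* = 8 + 0.5·136/30.9 = 10.2006; y* = 8 + 0.5·136/4.6 = 22.7826.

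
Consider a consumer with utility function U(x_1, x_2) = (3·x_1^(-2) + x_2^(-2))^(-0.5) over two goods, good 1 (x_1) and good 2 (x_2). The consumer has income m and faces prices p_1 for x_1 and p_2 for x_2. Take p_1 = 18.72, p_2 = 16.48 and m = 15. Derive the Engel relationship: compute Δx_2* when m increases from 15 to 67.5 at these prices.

With the ratio pinned down, the budget gives x_1* = m/(p_1 + p_2·(x_2/x_1)) and x_2* = (x_2/x_1)·x_1*.
Numerically x_2/x_1 = 0.723451, so x_1* = 15/(18.72 + 16.48·0.723451) = 0.4895 and x_2* = 0.723451·0.4895 = 0.3541.
At m' = 67.5: x_2* = 1.5936. Change: 1.5936 − 0.3541 = 1.2395.

Δx_2* = 1.2395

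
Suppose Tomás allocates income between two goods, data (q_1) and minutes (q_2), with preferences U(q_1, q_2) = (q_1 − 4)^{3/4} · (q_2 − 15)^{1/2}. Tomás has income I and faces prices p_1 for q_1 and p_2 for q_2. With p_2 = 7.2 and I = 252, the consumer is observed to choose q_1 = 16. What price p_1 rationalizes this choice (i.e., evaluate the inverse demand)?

This is Cobb-Douglas in (q_1−4, q_2−15): tangency gives 0.75·p_2·(q_2−15) = 0.5·p_1·(q_1−4).
After buying the subsistence bundle (4, 15), a share 0.6 of the remaining income goes to q_1: q_1* = 4 + 0.6·(I − 4p_1 − 15p_2)/p_1.
Set q_1* = 16 in the demand function and solve for p_1: p_1 = 6.

p_1 = 6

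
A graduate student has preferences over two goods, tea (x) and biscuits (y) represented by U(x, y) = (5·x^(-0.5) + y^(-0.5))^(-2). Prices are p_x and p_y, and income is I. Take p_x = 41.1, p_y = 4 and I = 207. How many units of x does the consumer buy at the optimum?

MRS = MU_x/MU_y = 5·(y/x)^(1.5). Set equal to p_x/p_y.
Hence y/x = ((1/5)·p_x/p_y)^(1/(1.5)), i.e. raised to the 2/3 power.
With the ratio pinned down, the budget gives x* = I/(p_x + p_y·(y/x)) and y* = (y/x)·x*.
Numerically y/x = 1.616372, so x* = 207/(41.1 + 4·1.616372) = 4.3519.

x* = 4.3519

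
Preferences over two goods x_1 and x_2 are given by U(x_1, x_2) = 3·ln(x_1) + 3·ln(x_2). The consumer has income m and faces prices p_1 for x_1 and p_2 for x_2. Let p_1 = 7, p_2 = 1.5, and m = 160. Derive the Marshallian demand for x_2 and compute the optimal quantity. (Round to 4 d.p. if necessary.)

MU_x_1/MU_x_2 = (3·x_2)/(3·x_1); tangency sets this equal to p_1/p_2.
So 3·p_2·x_2 = 3·p_1·x_1; combined with the budget, a share 0.5 of income goes to x_1.
Demand: x_1*(p_1,p_2,m) = 0.5·m/p_1 and x_2* = 0.5·m/p_2.
At p_1=7, p_2=1.5, m=160: x_2* = 0.5·160/1.5 = 53.3333.

x_2* = 53.3333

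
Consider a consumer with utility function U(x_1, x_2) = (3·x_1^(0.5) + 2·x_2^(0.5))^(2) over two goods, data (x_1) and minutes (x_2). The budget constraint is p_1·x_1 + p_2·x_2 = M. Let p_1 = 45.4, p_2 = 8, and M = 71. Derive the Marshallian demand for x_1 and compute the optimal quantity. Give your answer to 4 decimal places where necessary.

MU_x_1 ∝ 3·x_1^(-0.5), MU_x_2 ∝ 2·x_2^(-0.5), so MRS = (3/2)·(x_2/x_1)^(0.5) = p_1/p_2.
Solve for the ratio: x_2/x_1 = [(2/3)·p_1/p_2]^(2).
With the ratio pinned down, the budget gives x_1* = M/(p_1 + p_2·(x_2/x_1)) and x_2* = (x_2/x_1)·x_1*.
Numerically x_2/x_1 = 14.313611, so x_1* = 71/(45.4 + 8·14.313611) = 0.444.

x_1* = 0.444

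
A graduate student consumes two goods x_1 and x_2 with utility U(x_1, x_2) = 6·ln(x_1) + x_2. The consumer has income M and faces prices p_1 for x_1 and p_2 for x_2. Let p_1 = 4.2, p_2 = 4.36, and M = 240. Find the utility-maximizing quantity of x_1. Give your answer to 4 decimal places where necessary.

MU_x_1 = 6/x_1, MU_x_2 = 1. Tangency: 6/x_1 = p_1/p_2.
So x_1*(p_1,p_2) = 6·p_2/p_1, independent of income; and x_2* = (M − 6·p_2)/p_2.
At the given prices: x_1* = 6·4.36/4.2 = 6.2286.

x_1* = 6.2286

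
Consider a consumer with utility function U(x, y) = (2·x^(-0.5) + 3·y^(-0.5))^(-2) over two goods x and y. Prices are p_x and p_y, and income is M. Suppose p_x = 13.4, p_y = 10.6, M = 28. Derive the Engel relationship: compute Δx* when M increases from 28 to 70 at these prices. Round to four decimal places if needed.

Substitute y = (y/x)·x into the budget: x* = M/(p_x + p_y·(y/x)).
Numerically y/x = 1.532005, so x* = 28/(13.4 + 10.6·1.532005) = 0.9447.
At M' = 70: x* = 2.3617. Change: 2.3617 − 0.9447 = 1.417.

Δx* = 1.417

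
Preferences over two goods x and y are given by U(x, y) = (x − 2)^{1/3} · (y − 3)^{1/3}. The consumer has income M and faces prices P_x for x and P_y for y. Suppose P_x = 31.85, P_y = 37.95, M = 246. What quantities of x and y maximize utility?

This is Cobb-Douglas in (x−2, y−3): tangency gives 1/3·P_y·(y−3) = 1/3·P_x·(x−2).
Substituting into the budget: x* = 2 + 0.5·(M − 2·P_x − 3·P_y)/P_x, and y* = 3 + 0.5·(…)/P_y.
Discretionary income = 246 − 2·31.85 − 3·37.95 = 68.45; x* = 2 + 0.5·68.45/31.85 = 3.0746; y* = 3 + 0.5·68.45/37.95 = 3.9018.

x* = 3.0746, y* = 3.9018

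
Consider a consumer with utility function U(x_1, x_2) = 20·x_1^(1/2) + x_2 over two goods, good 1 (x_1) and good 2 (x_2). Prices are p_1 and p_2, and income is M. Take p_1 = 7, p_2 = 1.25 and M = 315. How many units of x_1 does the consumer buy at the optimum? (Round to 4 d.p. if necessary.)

x_1* = 3.1888

MU_x_1 = 10/√x_1, MU_x_2 = 1. Tangency: 10/√x_1 = p_1/p_2.
Solve: √x_1 = 10·p_2/p_1, so x_1*(p_1,p_2) = (10·p_2/p_1)², and x_2* = (M − p_1·x_1*)/p_2.
Plugging in: x_1* = (10·1.25/7)² = 3.1888.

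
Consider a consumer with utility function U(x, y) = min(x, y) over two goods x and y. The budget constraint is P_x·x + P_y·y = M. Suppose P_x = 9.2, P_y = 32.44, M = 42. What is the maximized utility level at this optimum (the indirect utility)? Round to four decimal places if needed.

V = 1.0086

With perfect complements, no substitution: consume in ratio x:y = 1:1.
Budget: P_x·x + P_y·x = M, so (P_x + P_y)·x = M.
Demand: x*(P_x,P_y,M) = M/(P_x + P_y), y* = M/(P_x + P_y).
Here 9.2 + 32.44 = 41.64, giving x* = 1.0086 and y* = 1.0086.
Utility at the optimum: U(1.0086, 1.0086) = 1.0086.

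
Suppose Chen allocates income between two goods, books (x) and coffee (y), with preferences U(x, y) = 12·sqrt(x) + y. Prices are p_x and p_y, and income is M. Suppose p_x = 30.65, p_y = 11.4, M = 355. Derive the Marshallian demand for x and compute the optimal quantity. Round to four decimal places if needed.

x* = 4.9803

Set MRS = p_x/p_y: 6·x^(−1/2) = p_x/p_y.
Solve: √x = 6·p_y/p_x, so x*(p_x,p_y) = (6·p_y/p_x)², and y* = (M − p_x·x*)/p_y.
Plugging in: x* = (6·11.4/30.65)² = 4.9803.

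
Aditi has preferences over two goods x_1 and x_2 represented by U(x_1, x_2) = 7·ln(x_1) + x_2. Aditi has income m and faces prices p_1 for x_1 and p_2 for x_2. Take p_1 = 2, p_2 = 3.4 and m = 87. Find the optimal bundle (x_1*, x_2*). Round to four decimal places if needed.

MU_x_1 = 7/x_1, MU_x_2 = 1. Tangency: 7/x_1 = p_1/p_2.
So x_1*(p_1,p_2) = 7·p_2/p_1, independent of income; and x_2* = (m − 7·p_2)/p_2.
At the given prices: x_1* = 7·3.4/2 = 11.9, and x_2* = 18.5882.

x_1* = 11.9, x_2* = 18.5882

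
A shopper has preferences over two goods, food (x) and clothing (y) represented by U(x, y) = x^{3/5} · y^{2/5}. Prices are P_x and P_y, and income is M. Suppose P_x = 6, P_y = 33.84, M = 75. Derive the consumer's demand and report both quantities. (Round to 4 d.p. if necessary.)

x* = 7.5, y* = 0.8865

Demand: x*(P_x,P_y,M) = 0.6·M/P_x and y* = 0.4·M/P_y.
At P_x=6, P_y=33.84, M=75: x* = 0.6·75/6 = 7.5, y* = 0.8865.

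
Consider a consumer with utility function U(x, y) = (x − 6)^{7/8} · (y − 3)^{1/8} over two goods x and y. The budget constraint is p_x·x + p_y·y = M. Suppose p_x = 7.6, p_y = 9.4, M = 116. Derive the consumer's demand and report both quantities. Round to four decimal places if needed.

Let x' = x−6, y' = y−3. MRS = 7·y'/x' = p_x/p_y.
Substituting into the budget: x* = 6 + 0.875·(M − 6·p_x − 3·p_y)/p_x, and y* = 3 + 0.125·(…)/p_y.
Discretionary income = 116 − 6·7.6 − 3·9.4 = 42.2; x* = 6 + 0.875·42.2/7.6 = 10.8586; y* = 3 + 0.125·42.2/9.4 = 3.5612.

x* = 10.8586, y* = 3.5612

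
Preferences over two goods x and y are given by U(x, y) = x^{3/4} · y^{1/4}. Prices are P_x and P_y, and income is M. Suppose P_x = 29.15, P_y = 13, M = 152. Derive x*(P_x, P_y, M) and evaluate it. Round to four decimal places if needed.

x* = 3.9108

MU_x/MU_y = (0.75·y)/(0.25·x); tangency sets this equal to P_x/P_y.
So 0.75·P_y·y = 0.25·P_x·x; combined with the budget, a share 0.75 of income goes to x.
Demand: x*(P_x,P_y,M) = 0.75·M/P_x and y* = 0.25·M/P_y.
At P_x=29.15, P_y=13, M=152: x* = 0.75·152/29.15 = 3.9108.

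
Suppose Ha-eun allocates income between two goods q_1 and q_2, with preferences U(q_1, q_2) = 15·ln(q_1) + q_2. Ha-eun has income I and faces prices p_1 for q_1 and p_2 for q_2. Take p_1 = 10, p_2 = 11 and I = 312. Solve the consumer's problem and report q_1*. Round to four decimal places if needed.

Set MRS = p_1/p_2: (15/q_1)/1 = p_1/p_2.
So q_1*(p_1,p_2) = 15·p_2/p_1, independent of income; and q_2* = (I − 15·p_2)/p_2.
At the given prices: q_1* = 15·11/10 = 16.5.

q_1* = 16.5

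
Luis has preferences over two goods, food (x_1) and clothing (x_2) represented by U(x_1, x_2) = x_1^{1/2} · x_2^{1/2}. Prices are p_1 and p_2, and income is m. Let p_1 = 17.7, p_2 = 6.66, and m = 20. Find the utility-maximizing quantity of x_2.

MU_x_1/MU_x_2 = (0.5·x_2)/(0.5·x_1); tangency sets this equal to p_1/p_2.
So 0.5·p_2·x_2 = 0.5·p_1·x_1; combined with the budget, a share 0.5 of income goes to x_1.
Demand: x_1*(p_1,p_2,m) = 0.5·m/p_1 and x_2* = 0.5·m/p_2.
At p_1=17.7, p_2=6.66, m=20: x_2* = 0.5·20/6.66 = 1.5015.

x_2* = 1.5015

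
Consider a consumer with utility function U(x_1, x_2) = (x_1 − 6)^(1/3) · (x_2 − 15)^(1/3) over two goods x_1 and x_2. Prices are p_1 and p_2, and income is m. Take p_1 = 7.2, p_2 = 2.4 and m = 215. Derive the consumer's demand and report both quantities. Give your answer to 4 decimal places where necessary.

MRS = (x_2−15)/(x_1−6). Tangency with p_1/p_2 gives x_2−15 = (p_1/p_2)·(x_1−6).
Substituting into the budget: x_1* = 6 + 0.5·(m − 6·p_1 − 15·p_2)/p_1, and x_2* = 15 + 0.5·(…)/p_2.
Discretionary income = 215 − 6·7.2 − 15·2.4 = 135.8; x_1* = 6 + 0.5·135.8/7.2 = 15.4306; x_2* = 15 + 0.5·135.8/2.4 = 43.2917.

x_1* = 15.4306, x_2* = 43.2917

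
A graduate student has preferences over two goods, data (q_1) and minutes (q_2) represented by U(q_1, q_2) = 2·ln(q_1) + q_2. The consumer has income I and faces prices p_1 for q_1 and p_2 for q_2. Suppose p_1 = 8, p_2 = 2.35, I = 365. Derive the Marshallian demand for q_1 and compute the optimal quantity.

q_1* = 0.5875

So q_1*(p_1,p_2) = 2·p_2/p_1, independent of income; and q_2* = (I − 2·p_2)/p_2.
At the given prices: q_1* = 2·2.35/8 = 0.5875.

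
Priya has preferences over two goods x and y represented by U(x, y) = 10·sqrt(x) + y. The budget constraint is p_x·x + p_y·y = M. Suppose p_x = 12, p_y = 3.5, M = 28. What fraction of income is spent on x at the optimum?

MU_x = 5/√x, MU_y = 1. Tangency: 5/√x = p_x/p_y.
Thus x* = (5·p_y/p_x)² — independent of M — with the rest of income spent on y.
Plugging in: x* = (5·3.5/12)² = 2.1267, y* = 0.7083.
Expenditure on x: 12·2.1267 = 25.5208; share = 0.9115.

share on x = 0.9115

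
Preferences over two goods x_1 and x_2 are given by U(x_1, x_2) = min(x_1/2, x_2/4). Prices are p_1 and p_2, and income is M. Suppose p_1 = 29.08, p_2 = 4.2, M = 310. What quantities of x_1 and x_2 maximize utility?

x_1* = 8.2711, x_2* = 16.5422

Leontief preferences: the optimum is at the kink where x_1/2 = x_2/4, i.e. x_2 = 2·x_1.
Budget: p_1·x_1 + p_2·2·x_1 = M, so (2·p_1 + 4·p_2)·x_1 = 2·M.
Demand: x_1*(p_1,p_2,M) = 2·M/(2·p_1 + 4·p_2), x_2* = 4·M/(2·p_1 + 4·p_2).
Here 2·29.08 + 4·4.2 = 74.96, giving x_1* = 8.2711 and x_2* = 16.5422.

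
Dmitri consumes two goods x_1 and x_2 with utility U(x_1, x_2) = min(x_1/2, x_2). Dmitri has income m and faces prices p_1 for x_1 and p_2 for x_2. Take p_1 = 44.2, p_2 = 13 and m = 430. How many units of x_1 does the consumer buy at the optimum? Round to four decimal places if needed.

Leontief preferences: the optimum is at the kink where x_1/2 = x_2/1, i.e. x_2 = (1/2)·x_1.
Budget: p_1·x_1 + p_2·(1/2)·x_1 = m, so (2·p_1 + p_2)·x_1 = 2·m.
Demand: x_1*(p_1,p_2,m) = 2·m/(2·p_1 + p_2), x_2* = m/(2·p_1 + p_2).
Here 2·44.2 + 13 = 101.4, giving x_1* = 8.4813.

x_1* = 8.4813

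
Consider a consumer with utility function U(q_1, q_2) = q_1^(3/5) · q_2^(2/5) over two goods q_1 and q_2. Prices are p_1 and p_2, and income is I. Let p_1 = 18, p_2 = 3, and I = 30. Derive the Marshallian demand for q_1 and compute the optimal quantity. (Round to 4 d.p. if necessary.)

q_1* = 1

Tangency: MRS = (3/2)·q_2/q_1 = p_1/p_2.
Rearranging, p_2·q_2 = (2/3)·p_1·q_1. Substituting into the budget gives p_1·q_1·(1 + (2/3)) = I.
Demand: q_1*(p_1,p_2,I) = 0.6·I/p_1 and q_2* = 0.4·I/p_2.
At p_1=18, p_2=3, I=30: q_1* = 0.6·30/18 = 1.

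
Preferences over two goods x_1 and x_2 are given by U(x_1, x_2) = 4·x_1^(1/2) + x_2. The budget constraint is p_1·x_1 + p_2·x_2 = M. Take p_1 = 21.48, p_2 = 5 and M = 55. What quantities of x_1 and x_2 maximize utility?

Thus x_1* = (2·p_2/p_1)² — independent of M — with the rest of income spent on x_2.
Plugging in: x_1* = (2·5/21.48)² = 0.2167, x_2* = 10.0689.

x_1* = 0.2167, x_2* = 10.0689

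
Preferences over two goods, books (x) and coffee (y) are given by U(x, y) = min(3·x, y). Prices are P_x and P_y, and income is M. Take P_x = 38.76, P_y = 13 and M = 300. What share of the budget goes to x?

share on x = 0.4985

With perfect complements, no substitution: consume in ratio x:y = 1:3.
Budget: P_x·x + P_y·3·x = M, so (P_x + 3·P_y)·x = M.
Demand: x*(P_x,P_y,M) = M/(P_x + 3·P_y), y* = 3·M/(P_x + 3·P_y).
Here 38.76 + 3·13 = 77.76, giving x* = 3.858 and y* = 11.5741.
Expenditure on x: 38.76·3.858 = 149.537; share = 0.4985.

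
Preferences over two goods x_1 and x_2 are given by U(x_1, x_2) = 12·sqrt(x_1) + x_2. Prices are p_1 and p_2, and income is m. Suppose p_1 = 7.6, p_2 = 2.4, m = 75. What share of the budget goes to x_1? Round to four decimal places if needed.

Thus x_1* = (6·p_2/p_1)² — independent of m — with the rest of income spent on x_2.
Plugging in: x_1* = (6·2.4/7.6)² = 3.59, x_2* = 19.8816.
Expenditure on x_1: 7.6·3.59 = 27.2842; share = 0.3638.

share on x_1 = 0.3638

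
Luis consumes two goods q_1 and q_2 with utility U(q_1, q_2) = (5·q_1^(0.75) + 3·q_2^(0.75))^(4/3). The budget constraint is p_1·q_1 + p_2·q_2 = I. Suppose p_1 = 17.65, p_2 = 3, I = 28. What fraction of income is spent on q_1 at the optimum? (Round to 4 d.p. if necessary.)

MRS = MU_q_1/MU_q_2 = (5/3)·(q_2/q_1)^(0.25). Set equal to p_1/p_2.
Hence q_2/q_1 = ((3/5)·p_1/p_2)^(1/(0.25)), i.e. raised to the 4 power.
With the ratio pinned down, the budget gives q_1* = I/(p_1 + p_2·(q_2/q_1)) and q_2* = (q_2/q_1)·q_1*.
Numerically q_2/q_1 = 155.274029, so q_1* = 28/(17.65 + 3·155.274029) = 0.0579 and q_2* = 155.274029·0.0579 = 8.9926.
Expenditure on q_1: 17.65·0.0579 = 1.0222; share = 0.0365.

share on q_1 = 0.0365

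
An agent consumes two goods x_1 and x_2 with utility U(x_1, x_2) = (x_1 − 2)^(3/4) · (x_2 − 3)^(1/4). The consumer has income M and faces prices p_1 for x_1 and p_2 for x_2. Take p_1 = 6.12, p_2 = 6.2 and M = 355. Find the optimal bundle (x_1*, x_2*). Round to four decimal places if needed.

Substituting into the budget: x_1* = 2 + 0.75·(M − 2·p_1 − 3·p_2)/p_1, and x_2* = 3 + 0.25·(…)/p_2.
Discretionary income = 355 − 2·6.12 − 3·6.2 = 324.16; x_1* = 2 + 0.75·324.16/6.12 = 41.7255; x_2* = 3 + 0.25·324.16/6.2 = 16.071.

x_1* = 41.7255, x_2* = 16.071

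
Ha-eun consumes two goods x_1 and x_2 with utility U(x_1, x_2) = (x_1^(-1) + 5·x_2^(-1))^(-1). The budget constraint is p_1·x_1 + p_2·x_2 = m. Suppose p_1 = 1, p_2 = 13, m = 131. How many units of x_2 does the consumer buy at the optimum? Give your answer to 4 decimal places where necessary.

x_2* = 8.965

From the CES first-order condition, (1/5)·(x_2/x_1)^(2) = p_1/p_2.
Hence x_2/x_1 = (5·p_1/p_2)^(1/(2)), i.e. raised to the 0.5 power.
With the ratio pinned down, the budget gives x_1* = m/(p_1 + p_2·(x_2/x_1)) and x_2* = (x_2/x_1)·x_1*.
Numerically x_2/x_1 = 0.620174, so x_1* = 131/(1 + 13·0.620174) = 14.4556 and x_2* = 0.620174·14.4556 = 8.965.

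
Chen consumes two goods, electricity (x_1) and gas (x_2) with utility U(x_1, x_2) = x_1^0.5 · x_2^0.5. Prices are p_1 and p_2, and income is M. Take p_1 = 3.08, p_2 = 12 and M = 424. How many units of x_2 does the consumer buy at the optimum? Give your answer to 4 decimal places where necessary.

Tangency: MRS = x_2/x_1 = p_1/p_2.
So 0.5·p_2·x_2 = 0.5·p_1·x_1; combined with the budget, a share 0.5 of income goes to x_1.
Demand: x_1*(p_1,p_2,M) = 0.5·M/p_1 and x_2* = 0.5·M/p_2.
At p_1=3.08, p_2=12, M=424: x_2* = 0.5·424/12 = 17.6667.

x_2* = 17.6667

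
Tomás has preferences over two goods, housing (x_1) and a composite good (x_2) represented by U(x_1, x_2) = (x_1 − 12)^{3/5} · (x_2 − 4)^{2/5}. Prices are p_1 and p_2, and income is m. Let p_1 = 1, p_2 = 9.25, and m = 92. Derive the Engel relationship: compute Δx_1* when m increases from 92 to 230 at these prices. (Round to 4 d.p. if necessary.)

Δx_1* = 82.8

MRS = (3/2)·(x_2−4)/(x_1−12). Tangency with p_1/p_2 gives x_2−4 = (2/3)·(p_1/p_2)·(x_1−12).
Substituting into the budget: x_1* = 12 + 0.6·(m − 12·p_1 − 4·p_2)/p_1, and x_2* = 4 + 0.4·(…)/p_2.
Discretionary income = 92 − 12·1 − 4·9.25 = 43; x_1* = 12 + 0.6·43/1 = 37.8.
At m' = 230: x_1* = 120.6. Change: 120.6 − 37.8 = 82.8.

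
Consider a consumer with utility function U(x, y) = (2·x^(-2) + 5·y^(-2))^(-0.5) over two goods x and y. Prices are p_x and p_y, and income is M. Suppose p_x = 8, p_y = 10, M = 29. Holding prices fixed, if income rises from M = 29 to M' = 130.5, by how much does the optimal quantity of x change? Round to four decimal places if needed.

Δx* = 4.9274

With the ratio pinned down, the budget gives x* = M/(p_x + p_y·(y/x)) and y* = (y/x)·x*.
Numerically y/x = 1.259921, so x* = 29/(8 + 10·1.259921) = 1.4078.
At M' = 130.5: x* = 6.3352. Change: 6.3352 − 1.4078 = 4.9274.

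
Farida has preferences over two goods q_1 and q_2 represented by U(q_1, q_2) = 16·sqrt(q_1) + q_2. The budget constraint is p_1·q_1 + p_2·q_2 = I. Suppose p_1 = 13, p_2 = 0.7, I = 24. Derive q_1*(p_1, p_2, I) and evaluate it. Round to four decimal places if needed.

q_1* = 0.1856

Set MRS = p_1/p_2: 8·q_1^(−1/2) = p_1/p_2.
Thus q_1* = (8·p_2/p_1)² — independent of I — with the rest of income spent on q_2.
Plugging in: q_1* = (8·0.7/13)² = 0.1856.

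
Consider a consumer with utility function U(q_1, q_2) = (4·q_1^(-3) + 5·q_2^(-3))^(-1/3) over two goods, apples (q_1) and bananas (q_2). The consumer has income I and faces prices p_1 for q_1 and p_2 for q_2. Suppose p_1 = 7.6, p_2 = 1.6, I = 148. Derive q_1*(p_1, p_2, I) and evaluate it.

MU_q_1 ∝ 4·q_1^(-4), MU_q_2 ∝ 5·q_2^(-4), so MRS = (4/5)·(q_2/q_1)^(4) = p_1/p_2.
Solve for the ratio: q_2/q_1 = [(5/4)·p_1/p_2]^(0.25).
With the ratio pinned down, the budget gives q_1* = I/(p_1 + p_2·(q_2/q_1)) and q_2* = (q_2/q_1)·q_1*.
Numerically q_2/q_1 = 1.560993, so q_1* = 148/(7.6 + 1.6·1.560993) = 14.657.

q_1* = 14.657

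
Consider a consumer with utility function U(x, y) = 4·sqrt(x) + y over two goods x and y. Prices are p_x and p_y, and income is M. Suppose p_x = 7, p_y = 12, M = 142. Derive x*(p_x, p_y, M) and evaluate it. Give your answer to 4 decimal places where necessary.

Set MRS = p_x/p_y: 2·x^(−1/2) = p_x/p_y.
Solve: √x = 2·p_y/p_x, so x*(p_x,p_y) = (2·p_y/p_x)², and y* = (M − p_x·x*)/p_y.
Plugging in: x* = (2·12/7)² = 11.7551.

x* = 11.7551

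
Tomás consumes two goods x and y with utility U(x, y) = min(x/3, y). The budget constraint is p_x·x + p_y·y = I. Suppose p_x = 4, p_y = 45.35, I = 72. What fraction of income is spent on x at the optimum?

Demand: x*(p_x,p_y,I) = 3·I/(3·p_x + p_y), y* = I/(3·p_x + p_y).
Here 3·4 + 45.35 = 57.35, giving x* = 3.7663 and y* = 1.2554.
Expenditure on x: 4·3.7663 = 15.0654; share = 0.2092.

share on x = 0.2092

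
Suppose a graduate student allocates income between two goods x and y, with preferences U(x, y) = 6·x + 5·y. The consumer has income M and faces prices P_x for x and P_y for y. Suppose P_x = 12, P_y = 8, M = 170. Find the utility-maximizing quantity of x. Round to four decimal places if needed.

Perfect substitutes: compare marginal utility per dollar. 6/P_x vs 5/P_y → 0.5 vs 0.625.
y gives more utility per dollar, so spend all income on y: y* = M/P_y, x* = 0.
Numerically: x* = 0, y* = 21.25.

x* = 0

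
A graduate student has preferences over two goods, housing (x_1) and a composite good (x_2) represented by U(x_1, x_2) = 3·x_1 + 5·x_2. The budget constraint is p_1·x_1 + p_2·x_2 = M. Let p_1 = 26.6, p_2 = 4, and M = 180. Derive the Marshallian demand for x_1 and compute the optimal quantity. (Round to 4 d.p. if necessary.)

Perfect substitutes: compare marginal utility per dollar. 3/p_1 vs 5/p_2 → 0.1128 vs 1.25.
x_2 gives more utility per dollar, so spend all income on x_2: x_2* = M/p_2, x_1* = 0.
Numerically: x_1* = 0, x_2* = 45.

x_1* = 0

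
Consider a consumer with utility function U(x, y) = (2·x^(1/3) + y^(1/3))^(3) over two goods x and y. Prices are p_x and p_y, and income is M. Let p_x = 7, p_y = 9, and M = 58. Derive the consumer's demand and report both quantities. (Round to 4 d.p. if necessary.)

x* = 6.3163, y* = 1.5318

From the CES first-order condition, 2·(y/x)^(2/3) = p_x/p_y.
Solve for the ratio: y/x = [(1/2)·p_x/p_y]^(1.5).
Substitute y = (y/x)·x into the budget: x* = M/(p_x + p_y·(y/x)).
Numerically y/x = 0.242515, so x* = 58/(7 + 9·0.242515) = 6.3163 and y* = 0.242515·6.3163 = 1.5318.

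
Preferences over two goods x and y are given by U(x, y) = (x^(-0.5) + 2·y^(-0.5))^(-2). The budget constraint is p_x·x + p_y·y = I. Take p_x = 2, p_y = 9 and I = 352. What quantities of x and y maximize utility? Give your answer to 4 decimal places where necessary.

From the CES first-order condition, (1/2)·(y/x)^(1.5) = p_x/p_y.
Hence y/x = (2·p_x/p_y)^(1/(1.5)), i.e. raised to the 2/3 power.
With the ratio pinned down, the budget gives x* = I/(p_x + p_y·(y/x)) and y* = (y/x)·x*.
Numerically y/x = 0.582387, so x* = 352/(2 + 9·0.582387) = 48.6088 and y* = 0.582387·48.6088 = 28.3091.

x* = 48.6088, y* = 28.3091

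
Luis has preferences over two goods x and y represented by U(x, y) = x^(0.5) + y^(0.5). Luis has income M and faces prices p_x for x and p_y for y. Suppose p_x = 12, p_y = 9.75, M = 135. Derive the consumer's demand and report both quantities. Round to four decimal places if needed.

Numerically y/x = 1.514793, so x* = 135/(12 + 9.75·1.514793) = 5.0431 and y* = 1.514793·5.0431 = 7.6393.

x* = 5.0431, y* = 7.6393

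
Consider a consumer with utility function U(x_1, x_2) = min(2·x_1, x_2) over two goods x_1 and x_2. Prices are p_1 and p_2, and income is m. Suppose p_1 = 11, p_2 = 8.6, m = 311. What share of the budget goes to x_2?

Leontief preferences: the optimum is at the kink where x_1/1 = x_2/2, i.e. x_2 = 2·x_1.
Budget: p_1·x_1 + p_2·2·x_1 = m, so (p_1 + 2·p_2)·x_1 = m.
Demand: x_1*(p_1,p_2,m) = m/(p_1 + 2·p_2), x_2* = 2·m/(p_1 + 2·p_2).
Here 11 + 2·8.6 = 28.2, giving x_1* = 11.0284 and x_2* = 22.0567.
Expenditure on x_2: 8.6·22.0567 = 189.6879; share = 0.6099.

share on x_2 = 0.6099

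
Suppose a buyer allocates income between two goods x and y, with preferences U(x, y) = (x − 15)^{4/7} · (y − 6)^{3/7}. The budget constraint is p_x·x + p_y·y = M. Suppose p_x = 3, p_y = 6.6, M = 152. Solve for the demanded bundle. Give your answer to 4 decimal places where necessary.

Substituting into the budget: x* = 15 + 4/7·(M − 15·p_x − 6·p_y)/p_x, and y* = 6 + 3/7·(…)/p_y.
Discretionary income = 152 − 15·3 − 6·6.6 = 67.4; x* = 15 + 4/7·67.4/3 = 27.8381; y* = 6 + 3/7·67.4/6.6 = 10.3766.

x* = 27.8381, y* = 10.3766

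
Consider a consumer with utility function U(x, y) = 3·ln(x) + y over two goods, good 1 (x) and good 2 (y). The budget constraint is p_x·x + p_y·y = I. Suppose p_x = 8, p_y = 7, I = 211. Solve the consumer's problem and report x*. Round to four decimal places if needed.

x* = 2.625

MU_x = 3/x, MU_y = 1. Tangency: 3/x = p_x/p_y.
So x*(p_x,p_y) = 3·p_y/p_x, independent of income; and y* = (I − 3·p_y)/p_y.
At the given prices: x* = 3·7/8 = 2.625.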